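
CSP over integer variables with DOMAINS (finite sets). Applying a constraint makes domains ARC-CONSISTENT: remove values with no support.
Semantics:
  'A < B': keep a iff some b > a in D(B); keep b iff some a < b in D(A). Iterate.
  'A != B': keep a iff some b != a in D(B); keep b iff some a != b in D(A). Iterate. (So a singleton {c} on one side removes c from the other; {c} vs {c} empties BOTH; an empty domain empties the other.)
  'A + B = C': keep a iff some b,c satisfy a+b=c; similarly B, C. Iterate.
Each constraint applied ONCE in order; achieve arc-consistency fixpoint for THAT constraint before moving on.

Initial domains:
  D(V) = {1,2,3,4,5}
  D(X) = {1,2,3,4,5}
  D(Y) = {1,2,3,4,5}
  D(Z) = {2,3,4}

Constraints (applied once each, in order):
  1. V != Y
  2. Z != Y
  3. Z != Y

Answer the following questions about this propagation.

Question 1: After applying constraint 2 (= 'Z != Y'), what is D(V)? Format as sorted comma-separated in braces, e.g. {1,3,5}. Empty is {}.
Answer: {1,2,3,4,5}

Derivation:
Constraint 1 (V != Y) on D(V)={1,2,3,4,5} D(Y)={1,2,3,4,5}: no change
Constraint 2 (Z != Y) on D(Z)={2,3,4} D(Y)={1,2,3,4,5}: no change
So after constraint 2: D(V) = {1,2,3,4,5}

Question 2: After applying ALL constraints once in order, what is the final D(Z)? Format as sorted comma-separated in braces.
Answer: {2,3,4}

Derivation:
Constraint 1 (V != Y) on D(V)={1,2,3,4,5} D(Y)={1,2,3,4,5}: no change
Constraint 2 (Z != Y) on D(Z)={2,3,4} D(Y)={1,2,3,4,5}: no change
Constraint 3 (Z != Y) on D(Z)={2,3,4} D(Y)={1,2,3,4,5}: no change
So after all 3 constraints: D(Z) = {2,3,4}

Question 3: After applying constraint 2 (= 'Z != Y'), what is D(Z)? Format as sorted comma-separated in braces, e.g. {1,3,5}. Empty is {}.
Answer: {2,3,4}

Derivation:
Constraint 1 (V != Y) on D(V)={1,2,3,4,5} D(Y)={1,2,3,4,5}: no change
Constraint 2 (Z != Y) on D(Z)={2,3,4} D(Y)={1,2,3,4,5}: no change
So after constraint 2: D(Z) = {2,3,4}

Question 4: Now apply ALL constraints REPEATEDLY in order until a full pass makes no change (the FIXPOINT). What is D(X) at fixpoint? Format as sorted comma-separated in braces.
pass 0 (initial): D(X)={1,2,3,4,5}
pass 1: no change
Fixpoint after 1 passes: D(X) = {1,2,3,4,5}

Answer: {1,2,3,4,5}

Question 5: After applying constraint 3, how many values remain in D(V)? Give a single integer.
Answer: 5

Derivation:
Constraint 1 (V != Y) on D(V)={1,2,3,4,5} D(Y)={1,2,3,4,5}: no change
Constraint 2 (Z != Y) on D(Z)={2,3,4} D(Y)={1,2,3,4,5}: no change
Constraint 3 (Z != Y) on D(Z)={2,3,4} D(Y)={1,2,3,4,5}: no change
So after constraint 3: D(V)={1,2,3,4,5}, size = 5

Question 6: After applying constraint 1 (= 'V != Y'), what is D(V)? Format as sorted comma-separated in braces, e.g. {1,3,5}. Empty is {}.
Answer: {1,2,3,4,5}

Derivation:
Constraint 1 (V != Y) on D(V)={1,2,3,4,5} D(Y)={1,2,3,4,5}: no change
So after constraint 1: D(V) = {1,2,3,4,5}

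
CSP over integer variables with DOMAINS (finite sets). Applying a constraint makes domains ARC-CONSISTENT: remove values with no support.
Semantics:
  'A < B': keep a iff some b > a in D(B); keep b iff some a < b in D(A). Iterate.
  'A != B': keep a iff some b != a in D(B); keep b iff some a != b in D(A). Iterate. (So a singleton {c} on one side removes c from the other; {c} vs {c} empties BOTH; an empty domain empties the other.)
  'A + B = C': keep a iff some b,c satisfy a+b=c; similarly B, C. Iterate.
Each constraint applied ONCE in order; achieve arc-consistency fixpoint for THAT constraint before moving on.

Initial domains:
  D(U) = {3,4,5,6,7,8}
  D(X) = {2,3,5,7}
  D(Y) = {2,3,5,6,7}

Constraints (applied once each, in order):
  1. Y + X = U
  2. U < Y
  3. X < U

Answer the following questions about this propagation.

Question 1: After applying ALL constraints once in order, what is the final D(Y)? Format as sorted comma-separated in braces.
Constraint 1 (Y + X = U) on D(Y)={2,3,5,6,7} D(X)={2,3,5,7} D(U)={3,4,5,6,7,8}: Y {2,3,5,6,7}->{2,3,5,6}; X {2,3,5,7}->{2,3,5}; U {3,4,5,6,7,8}->{4,5,6,7,8}
Constraint 2 (U < Y) on D(U)={4,5,6,7,8} D(Y)={2,3,5,6}: U {4,5,6,7,8}->{4,5}; Y {2,3,5,6}->{5,6}
Constraint 3 (X < U) on D(X)={2,3,5} D(U)={4,5}: X {2,3,5}->{2,3}
So after all 3 constraints: D(Y) = {5,6}

Answer: {5,6}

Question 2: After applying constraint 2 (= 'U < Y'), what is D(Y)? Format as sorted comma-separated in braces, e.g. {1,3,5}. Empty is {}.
Constraint 1 (Y + X = U) on D(Y)={2,3,5,6,7} D(X)={2,3,5,7} D(U)={3,4,5,6,7,8}: Y {2,3,5,6,7}->{2,3,5,6}; X {2,3,5,7}->{2,3,5}; U {3,4,5,6,7,8}->{4,5,6,7,8}
Constraint 2 (U < Y) on D(U)={4,5,6,7,8} D(Y)={2,3,5,6}: U {4,5,6,7,8}->{4,5}; Y {2,3,5,6}->{5,6}
So after constraint 2: D(Y) = {5,6}

Answer: {5,6}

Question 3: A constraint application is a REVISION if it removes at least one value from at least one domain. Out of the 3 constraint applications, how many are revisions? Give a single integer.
Answer: 3

Derivation:
Constraint 1 (Y + X = U) on D(Y)={2,3,5,6,7} D(X)={2,3,5,7} D(U)={3,4,5,6,7,8}: Y {2,3,5,6,7}->{2,3,5,6}; X {2,3,5,7}->{2,3,5}; U {3,4,5,6,7,8}->{4,5,6,7,8} => REVISION
Constraint 2 (U < Y) on D(U)={4,5,6,7,8} D(Y)={2,3,5,6}: U {4,5,6,7,8}->{4,5}; Y {2,3,5,6}->{5,6} => REVISION
Constraint 3 (X < U) on D(X)={2,3,5} D(U)={4,5}: X {2,3,5}->{2,3} => REVISION
Total revisions = 3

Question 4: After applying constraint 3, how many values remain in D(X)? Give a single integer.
Constraint 1 (Y + X = U) on D(Y)={2,3,5,6,7} D(X)={2,3,5,7} D(U)={3,4,5,6,7,8}: Y {2,3,5,6,7}->{2,3,5,6}; X {2,3,5,7}->{2,3,5}; U {3,4,5,6,7,8}->{4,5,6,7,8}
Constraint 2 (U < Y) on D(U)={4,5,6,7,8} D(Y)={2,3,5,6}: U {4,5,6,7,8}->{4,5}; Y {2,3,5,6}->{5,6}
Constraint 3 (X < U) on D(X)={2,3,5} D(U)={4,5}: X {2,3,5}->{2,3}
So after constraint 3: D(X)={2,3}, size = 2

Answer: 2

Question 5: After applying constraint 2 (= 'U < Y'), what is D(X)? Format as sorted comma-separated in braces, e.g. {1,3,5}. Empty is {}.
Answer: {2,3,5}

Derivation:
Constraint 1 (Y + X = U) on D(Y)={2,3,5,6,7} D(X)={2,3,5,7} D(U)={3,4,5,6,7,8}: Y {2,3,5,6,7}->{2,3,5,6}; X {2,3,5,7}->{2,3,5}; U {3,4,5,6,7,8}->{4,5,6,7,8}
Constraint 2 (U < Y) on D(U)={4,5,6,7,8} D(Y)={2,3,5,6}: U {4,5,6,7,8}->{4,5}; Y {2,3,5,6}->{5,6}
So after constraint 2: D(X) = {2,3,5}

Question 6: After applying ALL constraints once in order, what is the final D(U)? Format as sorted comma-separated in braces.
Constraint 1 (Y + X = U) on D(Y)={2,3,5,6,7} D(X)={2,3,5,7} D(U)={3,4,5,6,7,8}: Y {2,3,5,6,7}->{2,3,5,6}; X {2,3,5,7}->{2,3,5}; U {3,4,5,6,7,8}->{4,5,6,7,8}
Constraint 2 (U < Y) on D(U)={4,5,6,7,8} D(Y)={2,3,5,6}: U {4,5,6,7,8}->{4,5}; Y {2,3,5,6}->{5,6}
Constraint 3 (X < U) on D(X)={2,3,5} D(U)={4,5}: X {2,3,5}->{2,3}
So after all 3 constraints: D(U) = {4,5}

Answer: {4,5}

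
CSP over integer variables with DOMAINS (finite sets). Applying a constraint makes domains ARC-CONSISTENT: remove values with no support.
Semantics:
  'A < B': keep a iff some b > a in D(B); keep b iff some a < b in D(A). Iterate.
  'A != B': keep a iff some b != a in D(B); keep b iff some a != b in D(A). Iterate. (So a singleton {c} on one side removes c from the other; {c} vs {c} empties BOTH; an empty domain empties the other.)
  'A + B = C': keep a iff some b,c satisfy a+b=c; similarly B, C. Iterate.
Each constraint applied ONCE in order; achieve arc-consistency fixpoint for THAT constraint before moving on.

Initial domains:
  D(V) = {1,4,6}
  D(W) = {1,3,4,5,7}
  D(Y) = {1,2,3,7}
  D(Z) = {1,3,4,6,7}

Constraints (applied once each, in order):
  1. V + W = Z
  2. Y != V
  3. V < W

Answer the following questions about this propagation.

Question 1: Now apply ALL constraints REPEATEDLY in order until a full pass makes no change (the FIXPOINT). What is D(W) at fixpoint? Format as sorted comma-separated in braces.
pass 0 (initial): D(W)={1,3,4,5,7}
pass 1: V {1,4,6}->{1,4}; W {1,3,4,5,7}->{3,5}; Z {1,3,4,6,7}->{4,6,7}
pass 2: no change
Fixpoint after 2 passes: D(W) = {3,5}

Answer: {3,5}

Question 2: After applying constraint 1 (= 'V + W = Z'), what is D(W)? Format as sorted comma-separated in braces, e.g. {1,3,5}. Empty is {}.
Constraint 1 (V + W = Z) on D(V)={1,4,6} D(W)={1,3,4,5,7} D(Z)={1,3,4,6,7}: W {1,3,4,5,7}->{1,3,5}; Z {1,3,4,6,7}->{4,6,7}
So after constraint 1: D(W) = {1,3,5}

Answer: {1,3,5}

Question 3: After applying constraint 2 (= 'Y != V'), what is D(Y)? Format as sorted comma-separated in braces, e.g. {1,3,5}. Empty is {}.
Constraint 1 (V + W = Z) on D(V)={1,4,6} D(W)={1,3,4,5,7} D(Z)={1,3,4,6,7}: W {1,3,4,5,7}->{1,3,5}; Z {1,3,4,6,7}->{4,6,7}
Constraint 2 (Y != V) on D(Y)={1,2,3,7} D(V)={1,4,6}: no change
So after constraint 2: D(Y) = {1,2,3,7}

Answer: {1,2,3,7}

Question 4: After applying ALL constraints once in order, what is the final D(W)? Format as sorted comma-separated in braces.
Constraint 1 (V + W = Z) on D(V)={1,4,6} D(W)={1,3,4,5,7} D(Z)={1,3,4,6,7}: W {1,3,4,5,7}->{1,3,5}; Z {1,3,4,6,7}->{4,6,7}
Constraint 2 (Y != V) on D(Y)={1,2,3,7} D(V)={1,4,6}: no change
Constraint 3 (V < W) on D(V)={1,4,6} D(W)={1,3,5}: V {1,4,6}->{1,4}; W {1,3,5}->{3,5}
So after all 3 constraints: D(W) = {3,5}

Answer: {3,5}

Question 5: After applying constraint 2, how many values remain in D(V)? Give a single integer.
Answer: 3

Derivation:
Constraint 1 (V + W = Z) on D(V)={1,4,6} D(W)={1,3,4,5,7} D(Z)={1,3,4,6,7}: W {1,3,4,5,7}->{1,3,5}; Z {1,3,4,6,7}->{4,6,7}
Constraint 2 (Y != V) on D(Y)={1,2,3,7} D(V)={1,4,6}: no change
So after constraint 2: D(V)={1,4,6}, size = 3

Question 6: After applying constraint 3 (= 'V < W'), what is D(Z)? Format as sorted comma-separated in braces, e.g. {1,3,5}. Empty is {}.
Answer: {4,6,7}

Derivation:
Constraint 1 (V + W = Z) on D(V)={1,4,6} D(W)={1,3,4,5,7} D(Z)={1,3,4,6,7}: W {1,3,4,5,7}->{1,3,5}; Z {1,3,4,6,7}->{4,6,7}
Constraint 2 (Y != V) on D(Y)={1,2,3,7} D(V)={1,4,6}: no change
Constraint 3 (V < W) on D(V)={1,4,6} D(W)={1,3,5}: V {1,4,6}->{1,4}; W {1,3,5}->{3,5}
So after constraint 3: D(Z) = {4,6,7}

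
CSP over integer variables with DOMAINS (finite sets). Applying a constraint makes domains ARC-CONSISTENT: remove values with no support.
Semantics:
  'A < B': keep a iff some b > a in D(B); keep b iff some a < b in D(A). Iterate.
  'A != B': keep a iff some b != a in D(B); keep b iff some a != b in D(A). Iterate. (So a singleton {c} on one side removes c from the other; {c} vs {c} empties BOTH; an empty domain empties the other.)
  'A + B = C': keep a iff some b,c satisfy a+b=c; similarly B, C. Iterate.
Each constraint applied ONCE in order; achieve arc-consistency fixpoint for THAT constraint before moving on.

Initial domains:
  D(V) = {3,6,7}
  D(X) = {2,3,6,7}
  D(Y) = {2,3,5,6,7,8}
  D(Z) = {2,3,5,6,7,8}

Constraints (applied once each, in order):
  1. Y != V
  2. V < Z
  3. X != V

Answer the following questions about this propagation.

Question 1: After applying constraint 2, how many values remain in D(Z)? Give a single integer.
Constraint 1 (Y != V) on D(Y)={2,3,5,6,7,8} D(V)={3,6,7}: no change
Constraint 2 (V < Z) on D(V)={3,6,7} D(Z)={2,3,5,6,7,8}: Z {2,3,5,6,7,8}->{5,6,7,8}
So after constraint 2: D(Z)={5,6,7,8}, size = 4

Answer: 4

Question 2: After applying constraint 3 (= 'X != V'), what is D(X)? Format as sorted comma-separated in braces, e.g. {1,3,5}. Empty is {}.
Answer: {2,3,6,7}

Derivation:
Constraint 1 (Y != V) on D(Y)={2,3,5,6,7,8} D(V)={3,6,7}: no change
Constraint 2 (V < Z) on D(V)={3,6,7} D(Z)={2,3,5,6,7,8}: Z {2,3,5,6,7,8}->{5,6,7,8}
Constraint 3 (X != V) on D(X)={2,3,6,7} D(V)={3,6,7}: no change
So after constraint 3: D(X) = {2,3,6,7}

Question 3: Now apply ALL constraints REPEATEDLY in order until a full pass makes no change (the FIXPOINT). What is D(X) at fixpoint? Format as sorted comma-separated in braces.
pass 0 (initial): D(X)={2,3,6,7}
pass 1: Z {2,3,5,6,7,8}->{5,6,7,8}
pass 2: no change
Fixpoint after 2 passes: D(X) = {2,3,6,7}

Answer: {2,3,6,7}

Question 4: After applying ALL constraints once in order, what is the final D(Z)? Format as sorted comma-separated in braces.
Constraint 1 (Y != V) on D(Y)={2,3,5,6,7,8} D(V)={3,6,7}: no change
Constraint 2 (V < Z) on D(V)={3,6,7} D(Z)={2,3,5,6,7,8}: Z {2,3,5,6,7,8}->{5,6,7,8}
Constraint 3 (X != V) on D(X)={2,3,6,7} D(V)={3,6,7}: no change
So after all 3 constraints: D(Z) = {5,6,7,8}

Answer: {5,6,7,8}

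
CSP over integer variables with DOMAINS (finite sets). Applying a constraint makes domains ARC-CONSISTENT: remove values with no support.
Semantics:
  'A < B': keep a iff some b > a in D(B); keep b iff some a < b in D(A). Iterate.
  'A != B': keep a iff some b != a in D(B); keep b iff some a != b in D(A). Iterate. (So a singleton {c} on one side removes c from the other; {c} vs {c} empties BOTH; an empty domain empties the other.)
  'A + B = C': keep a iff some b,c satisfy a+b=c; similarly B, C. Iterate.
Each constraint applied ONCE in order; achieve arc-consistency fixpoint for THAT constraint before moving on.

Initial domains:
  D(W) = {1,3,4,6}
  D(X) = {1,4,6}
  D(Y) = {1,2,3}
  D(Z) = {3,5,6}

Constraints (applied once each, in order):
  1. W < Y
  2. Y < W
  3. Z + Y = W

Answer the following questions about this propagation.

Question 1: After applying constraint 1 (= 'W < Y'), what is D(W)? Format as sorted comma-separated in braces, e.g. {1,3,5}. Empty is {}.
Answer: {1}

Derivation:
Constraint 1 (W < Y) on D(W)={1,3,4,6} D(Y)={1,2,3}: W {1,3,4,6}->{1}; Y {1,2,3}->{2,3}
So after constraint 1: D(W) = {1}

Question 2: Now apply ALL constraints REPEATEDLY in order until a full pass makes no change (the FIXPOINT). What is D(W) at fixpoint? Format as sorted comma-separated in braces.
Answer: {}

Derivation:
pass 0 (initial): D(W)={1,3,4,6}
pass 1: W {1,3,4,6}->{}; Y {1,2,3}->{}; Z {3,5,6}->{}
pass 2: no change
Fixpoint after 2 passes: D(W) = {}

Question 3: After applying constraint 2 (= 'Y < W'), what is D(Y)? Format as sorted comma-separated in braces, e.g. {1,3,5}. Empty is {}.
Constraint 1 (W < Y) on D(W)={1,3,4,6} D(Y)={1,2,3}: W {1,3,4,6}->{1}; Y {1,2,3}->{2,3}
Constraint 2 (Y < W) on D(Y)={2,3} D(W)={1}: Y {2,3}->{}; W {1}->{}
So after constraint 2: D(Y) = {}

Answer: {}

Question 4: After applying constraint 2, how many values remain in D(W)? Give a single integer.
Answer: 0

Derivation:
Constraint 1 (W < Y) on D(W)={1,3,4,6} D(Y)={1,2,3}: W {1,3,4,6}->{1}; Y {1,2,3}->{2,3}
Constraint 2 (Y < W) on D(Y)={2,3} D(W)={1}: Y {2,3}->{}; W {1}->{}
So after constraint 2: D(W)={}, size = 0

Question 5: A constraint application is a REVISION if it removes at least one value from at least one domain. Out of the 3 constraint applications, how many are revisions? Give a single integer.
Constraint 1 (W < Y) on D(W)={1,3,4,6} D(Y)={1,2,3}: W {1,3,4,6}->{1}; Y {1,2,3}->{2,3} => REVISION
Constraint 2 (Y < W) on D(Y)={2,3} D(W)={1}: Y {2,3}->{}; W {1}->{} => REVISION
Constraint 3 (Z + Y = W) on D(Z)={3,5,6} D(Y)={} D(W)={}: Z {3,5,6}->{} => REVISION
Total revisions = 3

Answer: 3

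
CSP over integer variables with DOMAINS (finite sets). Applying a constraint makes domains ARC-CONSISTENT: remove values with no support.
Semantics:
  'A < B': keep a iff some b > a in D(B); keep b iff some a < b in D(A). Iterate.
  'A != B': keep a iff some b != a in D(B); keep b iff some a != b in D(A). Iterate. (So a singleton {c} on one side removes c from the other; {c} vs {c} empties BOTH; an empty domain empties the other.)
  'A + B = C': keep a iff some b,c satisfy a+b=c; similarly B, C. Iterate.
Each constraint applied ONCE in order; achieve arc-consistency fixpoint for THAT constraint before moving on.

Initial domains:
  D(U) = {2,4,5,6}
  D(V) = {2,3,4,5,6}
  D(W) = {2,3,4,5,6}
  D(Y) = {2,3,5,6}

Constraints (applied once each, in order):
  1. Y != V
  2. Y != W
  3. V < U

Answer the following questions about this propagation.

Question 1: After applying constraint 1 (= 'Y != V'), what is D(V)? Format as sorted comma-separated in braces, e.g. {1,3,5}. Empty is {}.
Answer: {2,3,4,5,6}

Derivation:
Constraint 1 (Y != V) on D(Y)={2,3,5,6} D(V)={2,3,4,5,6}: no change
So after constraint 1: D(V) = {2,3,4,5,6}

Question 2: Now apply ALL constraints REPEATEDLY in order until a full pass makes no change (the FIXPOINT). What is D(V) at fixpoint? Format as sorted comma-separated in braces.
pass 0 (initial): D(V)={2,3,4,5,6}
pass 1: U {2,4,5,6}->{4,5,6}; V {2,3,4,5,6}->{2,3,4,5}
pass 2: no change
Fixpoint after 2 passes: D(V) = {2,3,4,5}

Answer: {2,3,4,5}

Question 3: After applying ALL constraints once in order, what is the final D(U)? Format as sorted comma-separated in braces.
Answer: {4,5,6}

Derivation:
Constraint 1 (Y != V) on D(Y)={2,3,5,6} D(V)={2,3,4,5,6}: no change
Constraint 2 (Y != W) on D(Y)={2,3,5,6} D(W)={2,3,4,5,6}: no change
Constraint 3 (V < U) on D(V)={2,3,4,5,6} D(U)={2,4,5,6}: V {2,3,4,5,6}->{2,3,4,5}; U {2,4,5,6}->{4,5,6}
So after all 3 constraints: D(U) = {4,5,6}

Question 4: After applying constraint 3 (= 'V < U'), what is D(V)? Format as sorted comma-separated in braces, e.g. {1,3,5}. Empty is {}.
Constraint 1 (Y != V) on D(Y)={2,3,5,6} D(V)={2,3,4,5,6}: no change
Constraint 2 (Y != W) on D(Y)={2,3,5,6} D(W)={2,3,4,5,6}: no change
Constraint 3 (V < U) on D(V)={2,3,4,5,6} D(U)={2,4,5,6}: V {2,3,4,5,6}->{2,3,4,5}; U {2,4,5,6}->{4,5,6}
So after constraint 3: D(V) = {2,3,4,5}

Answer: {2,3,4,5}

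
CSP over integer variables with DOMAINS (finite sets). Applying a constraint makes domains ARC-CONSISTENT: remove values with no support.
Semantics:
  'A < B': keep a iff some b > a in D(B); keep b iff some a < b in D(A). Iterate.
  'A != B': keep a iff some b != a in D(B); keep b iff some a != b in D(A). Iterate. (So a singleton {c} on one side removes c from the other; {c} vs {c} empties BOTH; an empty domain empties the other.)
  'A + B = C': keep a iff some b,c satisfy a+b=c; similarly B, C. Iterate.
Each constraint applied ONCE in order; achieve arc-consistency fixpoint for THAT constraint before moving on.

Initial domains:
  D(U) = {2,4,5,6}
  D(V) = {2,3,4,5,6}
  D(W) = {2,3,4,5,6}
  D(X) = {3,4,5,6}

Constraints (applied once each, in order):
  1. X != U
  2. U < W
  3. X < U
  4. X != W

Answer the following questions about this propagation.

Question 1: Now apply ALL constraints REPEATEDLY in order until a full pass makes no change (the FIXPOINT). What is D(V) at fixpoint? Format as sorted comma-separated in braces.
Answer: {2,3,4,5,6}

Derivation:
pass 0 (initial): D(V)={2,3,4,5,6}
pass 1: U {2,4,5,6}->{4,5}; W {2,3,4,5,6}->{3,4,5,6}; X {3,4,5,6}->{3,4}
pass 2: W {3,4,5,6}->{5,6}
pass 3: no change
Fixpoint after 3 passes: D(V) = {2,3,4,5,6}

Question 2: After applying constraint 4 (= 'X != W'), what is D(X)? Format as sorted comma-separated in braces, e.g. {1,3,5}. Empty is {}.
Constraint 1 (X != U) on D(X)={3,4,5,6} D(U)={2,4,5,6}: no change
Constraint 2 (U < W) on D(U)={2,4,5,6} D(W)={2,3,4,5,6}: U {2,4,5,6}->{2,4,5}; W {2,3,4,5,6}->{3,4,5,6}
Constraint 3 (X < U) on D(X)={3,4,5,6} D(U)={2,4,5}: X {3,4,5,6}->{3,4}; U {2,4,5}->{4,5}
Constraint 4 (X != W) on D(X)={3,4} D(W)={3,4,5,6}: no change
So after constraint 4: D(X) = {3,4}

Answer: {3,4}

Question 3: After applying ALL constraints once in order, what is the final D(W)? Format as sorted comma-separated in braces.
Constraint 1 (X != U) on D(X)={3,4,5,6} D(U)={2,4,5,6}: no change
Constraint 2 (U < W) on D(U)={2,4,5,6} D(W)={2,3,4,5,6}: U {2,4,5,6}->{2,4,5}; W {2,3,4,5,6}->{3,4,5,6}
Constraint 3 (X < U) on D(X)={3,4,5,6} D(U)={2,4,5}: X {3,4,5,6}->{3,4}; U {2,4,5}->{4,5}
Constraint 4 (X != W) on D(X)={3,4} D(W)={3,4,5,6}: no change
So after all 4 constraints: D(W) = {3,4,5,6}

Answer: {3,4,5,6}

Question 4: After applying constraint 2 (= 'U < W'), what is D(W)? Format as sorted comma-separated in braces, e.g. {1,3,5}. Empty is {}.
Answer: {3,4,5,6}

Derivation:
Constraint 1 (X != U) on D(X)={3,4,5,6} D(U)={2,4,5,6}: no change
Constraint 2 (U < W) on D(U)={2,4,5,6} D(W)={2,3,4,5,6}: U {2,4,5,6}->{2,4,5}; W {2,3,4,5,6}->{3,4,5,6}
So after constraint 2: D(W) = {3,4,5,6}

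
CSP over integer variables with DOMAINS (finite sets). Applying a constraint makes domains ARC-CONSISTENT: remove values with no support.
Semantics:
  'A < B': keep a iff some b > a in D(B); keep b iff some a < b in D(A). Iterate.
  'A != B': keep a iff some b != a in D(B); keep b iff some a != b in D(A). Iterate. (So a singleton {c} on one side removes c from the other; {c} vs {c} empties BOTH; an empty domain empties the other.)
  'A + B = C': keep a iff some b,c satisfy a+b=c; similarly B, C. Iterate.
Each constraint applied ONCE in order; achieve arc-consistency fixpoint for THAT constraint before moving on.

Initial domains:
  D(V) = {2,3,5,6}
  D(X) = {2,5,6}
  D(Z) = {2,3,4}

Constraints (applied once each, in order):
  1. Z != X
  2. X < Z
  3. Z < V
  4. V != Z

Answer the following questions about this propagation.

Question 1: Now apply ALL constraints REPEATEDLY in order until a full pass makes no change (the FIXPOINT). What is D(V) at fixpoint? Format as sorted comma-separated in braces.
Answer: {5,6}

Derivation:
pass 0 (initial): D(V)={2,3,5,6}
pass 1: V {2,3,5,6}->{5,6}; X {2,5,6}->{2}; Z {2,3,4}->{3,4}
pass 2: no change
Fixpoint after 2 passes: D(V) = {5,6}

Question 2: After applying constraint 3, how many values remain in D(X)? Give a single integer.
Constraint 1 (Z != X) on D(Z)={2,3,4} D(X)={2,5,6}: no change
Constraint 2 (X < Z) on D(X)={2,5,6} D(Z)={2,3,4}: X {2,5,6}->{2}; Z {2,3,4}->{3,4}
Constraint 3 (Z < V) on D(Z)={3,4} D(V)={2,3,5,6}: V {2,3,5,6}->{5,6}
So after constraint 3: D(X)={2}, size = 1

Answer: 1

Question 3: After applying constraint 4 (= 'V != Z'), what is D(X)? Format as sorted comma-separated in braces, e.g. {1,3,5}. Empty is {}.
Constraint 1 (Z != X) on D(Z)={2,3,4} D(X)={2,5,6}: no change
Constraint 2 (X < Z) on D(X)={2,5,6} D(Z)={2,3,4}: X {2,5,6}->{2}; Z {2,3,4}->{3,4}
Constraint 3 (Z < V) on D(Z)={3,4} D(V)={2,3,5,6}: V {2,3,5,6}->{5,6}
Constraint 4 (V != Z) on D(V)={5,6} D(Z)={3,4}: no change
So after constraint 4: D(X) = {2}

Answer: {2}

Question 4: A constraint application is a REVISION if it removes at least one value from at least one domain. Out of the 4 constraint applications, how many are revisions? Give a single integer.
Constraint 1 (Z != X) on D(Z)={2,3,4} D(X)={2,5,6}: no change => not a revision
Constraint 2 (X < Z) on D(X)={2,5,6} D(Z)={2,3,4}: X {2,5,6}->{2}; Z {2,3,4}->{3,4} => REVISION
Constraint 3 (Z < V) on D(Z)={3,4} D(V)={2,3,5,6}: V {2,3,5,6}->{5,6} => REVISION
Constraint 4 (V != Z) on D(V)={5,6} D(Z)={3,4}: no change => not a revision
Total revisions = 2

Answer: 2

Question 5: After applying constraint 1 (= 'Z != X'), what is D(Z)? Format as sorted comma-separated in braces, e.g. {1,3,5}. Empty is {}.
Constraint 1 (Z != X) on D(Z)={2,3,4} D(X)={2,5,6}: no change
So after constraint 1: D(Z) = {2,3,4}

Answer: {2,3,4}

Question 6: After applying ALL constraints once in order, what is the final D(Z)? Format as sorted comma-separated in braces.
Answer: {3,4}

Derivation:
Constraint 1 (Z != X) on D(Z)={2,3,4} D(X)={2,5,6}: no change
Constraint 2 (X < Z) on D(X)={2,5,6} D(Z)={2,3,4}: X {2,5,6}->{2}; Z {2,3,4}->{3,4}
Constraint 3 (Z < V) on D(Z)={3,4} D(V)={2,3,5,6}: V {2,3,5,6}->{5,6}
Constraint 4 (V != Z) on D(V)={5,6} D(Z)={3,4}: no change
So after all 4 constraints: D(Z) = {3,4}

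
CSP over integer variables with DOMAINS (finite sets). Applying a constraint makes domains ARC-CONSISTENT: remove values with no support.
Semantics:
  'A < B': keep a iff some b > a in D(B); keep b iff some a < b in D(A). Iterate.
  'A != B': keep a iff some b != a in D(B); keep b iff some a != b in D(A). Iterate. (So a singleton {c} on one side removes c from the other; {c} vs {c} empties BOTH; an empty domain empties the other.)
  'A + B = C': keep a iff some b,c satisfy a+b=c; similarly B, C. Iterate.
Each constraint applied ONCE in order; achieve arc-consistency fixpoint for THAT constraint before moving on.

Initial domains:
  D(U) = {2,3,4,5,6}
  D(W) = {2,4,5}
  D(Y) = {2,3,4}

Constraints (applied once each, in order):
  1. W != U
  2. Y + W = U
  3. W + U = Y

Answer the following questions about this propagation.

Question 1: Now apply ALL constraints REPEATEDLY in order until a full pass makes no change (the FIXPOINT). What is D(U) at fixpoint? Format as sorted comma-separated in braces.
Answer: {}

Derivation:
pass 0 (initial): D(U)={2,3,4,5,6}
pass 1: U {2,3,4,5,6}->{}; W {2,4,5}->{}; Y {2,3,4}->{}
pass 2: no change
Fixpoint after 2 passes: D(U) = {}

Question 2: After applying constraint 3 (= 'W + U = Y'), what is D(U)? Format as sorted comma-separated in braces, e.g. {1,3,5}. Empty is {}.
Constraint 1 (W != U) on D(W)={2,4,5} D(U)={2,3,4,5,6}: no change
Constraint 2 (Y + W = U) on D(Y)={2,3,4} D(W)={2,4,5} D(U)={2,3,4,5,6}: W {2,4,5}->{2,4}; U {2,3,4,5,6}->{4,5,6}
Constraint 3 (W + U = Y) on D(W)={2,4} D(U)={4,5,6} D(Y)={2,3,4}: W {2,4}->{}; U {4,5,6}->{}; Y {2,3,4}->{}
So after constraint 3: D(U) = {}

Answer: {}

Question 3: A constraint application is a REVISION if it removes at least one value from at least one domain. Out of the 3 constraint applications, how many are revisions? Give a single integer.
Constraint 1 (W != U) on D(W)={2,4,5} D(U)={2,3,4,5,6}: no change => not a revision
Constraint 2 (Y + W = U) on D(Y)={2,3,4} D(W)={2,4,5} D(U)={2,3,4,5,6}: W {2,4,5}->{2,4}; U {2,3,4,5,6}->{4,5,6} => REVISION
Constraint 3 (W + U = Y) on D(W)={2,4} D(U)={4,5,6} D(Y)={2,3,4}: W {2,4}->{}; U {4,5,6}->{}; Y {2,3,4}->{} => REVISION
Total revisions = 2

Answer: 2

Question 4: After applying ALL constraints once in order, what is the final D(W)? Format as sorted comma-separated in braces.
Answer: {}

Derivation:
Constraint 1 (W != U) on D(W)={2,4,5} D(U)={2,3,4,5,6}: no change
Constraint 2 (Y + W = U) on D(Y)={2,3,4} D(W)={2,4,5} D(U)={2,3,4,5,6}: W {2,4,5}->{2,4}; U {2,3,4,5,6}->{4,5,6}
Constraint 3 (W + U = Y) on D(W)={2,4} D(U)={4,5,6} D(Y)={2,3,4}: W {2,4}->{}; U {4,5,6}->{}; Y {2,3,4}->{}
So after all 3 constraints: D(W) = {}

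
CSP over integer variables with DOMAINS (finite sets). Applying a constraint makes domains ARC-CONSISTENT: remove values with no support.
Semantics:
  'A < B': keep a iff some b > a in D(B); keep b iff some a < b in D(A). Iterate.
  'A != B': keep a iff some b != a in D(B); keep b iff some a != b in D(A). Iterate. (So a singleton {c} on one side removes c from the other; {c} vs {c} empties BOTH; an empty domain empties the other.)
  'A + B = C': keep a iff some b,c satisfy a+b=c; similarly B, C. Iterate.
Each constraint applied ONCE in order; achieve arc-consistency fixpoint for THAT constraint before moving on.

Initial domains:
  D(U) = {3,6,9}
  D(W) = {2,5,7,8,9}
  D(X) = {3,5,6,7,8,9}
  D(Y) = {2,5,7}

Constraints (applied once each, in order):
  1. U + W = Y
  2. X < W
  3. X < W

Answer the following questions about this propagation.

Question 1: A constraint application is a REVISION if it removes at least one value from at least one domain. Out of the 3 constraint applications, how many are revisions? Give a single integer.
Answer: 2

Derivation:
Constraint 1 (U + W = Y) on D(U)={3,6,9} D(W)={2,5,7,8,9} D(Y)={2,5,7}: U {3,6,9}->{3}; W {2,5,7,8,9}->{2}; Y {2,5,7}->{5} => REVISION
Constraint 2 (X < W) on D(X)={3,5,6,7,8,9} D(W)={2}: X {3,5,6,7,8,9}->{}; W {2}->{} => REVISION
Constraint 3 (X < W) on D(X)={} D(W)={}: no change => not a revision
Total revisions = 2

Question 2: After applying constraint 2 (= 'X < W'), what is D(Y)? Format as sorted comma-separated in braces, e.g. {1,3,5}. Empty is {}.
Answer: {5}

Derivation:
Constraint 1 (U + W = Y) on D(U)={3,6,9} D(W)={2,5,7,8,9} D(Y)={2,5,7}: U {3,6,9}->{3}; W {2,5,7,8,9}->{2}; Y {2,5,7}->{5}
Constraint 2 (X < W) on D(X)={3,5,6,7,8,9} D(W)={2}: X {3,5,6,7,8,9}->{}; W {2}->{}
So after constraint 2: D(Y) = {5}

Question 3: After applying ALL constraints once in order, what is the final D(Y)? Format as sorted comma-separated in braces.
Answer: {5}

Derivation:
Constraint 1 (U + W = Y) on D(U)={3,6,9} D(W)={2,5,7,8,9} D(Y)={2,5,7}: U {3,6,9}->{3}; W {2,5,7,8,9}->{2}; Y {2,5,7}->{5}
Constraint 2 (X < W) on D(X)={3,5,6,7,8,9} D(W)={2}: X {3,5,6,7,8,9}->{}; W {2}->{}
Constraint 3 (X < W) on D(X)={} D(W)={}: no change
So after all 3 constraints: D(Y) = {5}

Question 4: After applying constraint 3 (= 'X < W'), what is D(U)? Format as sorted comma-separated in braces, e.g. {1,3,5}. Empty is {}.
Constraint 1 (U + W = Y) on D(U)={3,6,9} D(W)={2,5,7,8,9} D(Y)={2,5,7}: U {3,6,9}->{3}; W {2,5,7,8,9}->{2}; Y {2,5,7}->{5}
Constraint 2 (X < W) on D(X)={3,5,6,7,8,9} D(W)={2}: X {3,5,6,7,8,9}->{}; W {2}->{}
Constraint 3 (X < W) on D(X)={} D(W)={}: no change
So after constraint 3: D(U) = {3}

Answer: {3}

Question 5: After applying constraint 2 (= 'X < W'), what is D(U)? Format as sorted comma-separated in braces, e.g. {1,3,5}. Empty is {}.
Answer: {3}

Derivation:
Constraint 1 (U + W = Y) on D(U)={3,6,9} D(W)={2,5,7,8,9} D(Y)={2,5,7}: U {3,6,9}->{3}; W {2,5,7,8,9}->{2}; Y {2,5,7}->{5}
Constraint 2 (X < W) on D(X)={3,5,6,7,8,9} D(W)={2}: X {3,5,6,7,8,9}->{}; W {2}->{}
So after constraint 2: D(U) = {3}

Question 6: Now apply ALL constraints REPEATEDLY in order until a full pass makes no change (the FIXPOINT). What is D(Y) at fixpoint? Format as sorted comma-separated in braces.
pass 0 (initial): D(Y)={2,5,7}
pass 1: U {3,6,9}->{3}; W {2,5,7,8,9}->{}; X {3,5,6,7,8,9}->{}; Y {2,5,7}->{5}
pass 2: U {3}->{}; Y {5}->{}
pass 3: no change
Fixpoint after 3 passes: D(Y) = {}

Answer: {}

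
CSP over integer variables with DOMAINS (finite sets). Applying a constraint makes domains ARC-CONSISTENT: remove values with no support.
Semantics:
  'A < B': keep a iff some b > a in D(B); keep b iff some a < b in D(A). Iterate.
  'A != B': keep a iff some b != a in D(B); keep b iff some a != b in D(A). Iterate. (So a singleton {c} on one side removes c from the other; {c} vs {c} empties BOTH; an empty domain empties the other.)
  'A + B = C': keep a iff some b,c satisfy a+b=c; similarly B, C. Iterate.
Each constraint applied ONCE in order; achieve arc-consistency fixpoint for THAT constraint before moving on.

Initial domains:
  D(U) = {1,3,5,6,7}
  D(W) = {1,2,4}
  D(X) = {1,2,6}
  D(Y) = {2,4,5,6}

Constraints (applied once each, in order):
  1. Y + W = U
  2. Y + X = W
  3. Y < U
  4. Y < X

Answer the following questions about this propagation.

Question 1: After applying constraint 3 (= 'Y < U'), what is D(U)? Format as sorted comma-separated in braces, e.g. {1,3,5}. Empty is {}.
Constraint 1 (Y + W = U) on D(Y)={2,4,5,6} D(W)={1,2,4} D(U)={1,3,5,6,7}: U {1,3,5,6,7}->{3,5,6,7}
Constraint 2 (Y + X = W) on D(Y)={2,4,5,6} D(X)={1,2,6} D(W)={1,2,4}: Y {2,4,5,6}->{2}; X {1,2,6}->{2}; W {1,2,4}->{4}
Constraint 3 (Y < U) on D(Y)={2} D(U)={3,5,6,7}: no change
So after constraint 3: D(U) = {3,5,6,7}

Answer: {3,5,6,7}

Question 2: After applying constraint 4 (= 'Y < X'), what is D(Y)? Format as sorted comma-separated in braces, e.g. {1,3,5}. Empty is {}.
Constraint 1 (Y + W = U) on D(Y)={2,4,5,6} D(W)={1,2,4} D(U)={1,3,5,6,7}: U {1,3,5,6,7}->{3,5,6,7}
Constraint 2 (Y + X = W) on D(Y)={2,4,5,6} D(X)={1,2,6} D(W)={1,2,4}: Y {2,4,5,6}->{2}; X {1,2,6}->{2}; W {1,2,4}->{4}
Constraint 3 (Y < U) on D(Y)={2} D(U)={3,5,6,7}: no change
Constraint 4 (Y < X) on D(Y)={2} D(X)={2}: Y {2}->{}; X {2}->{}
So after constraint 4: D(Y) = {}

Answer: {}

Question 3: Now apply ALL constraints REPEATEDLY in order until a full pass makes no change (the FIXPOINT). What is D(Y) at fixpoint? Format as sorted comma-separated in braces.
Answer: {}

Derivation:
pass 0 (initial): D(Y)={2,4,5,6}
pass 1: U {1,3,5,6,7}->{3,5,6,7}; W {1,2,4}->{4}; X {1,2,6}->{}; Y {2,4,5,6}->{}
pass 2: U {3,5,6,7}->{}; W {4}->{}
pass 3: no change
Fixpoint after 3 passes: D(Y) = {}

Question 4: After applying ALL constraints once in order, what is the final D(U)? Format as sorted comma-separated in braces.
Answer: {3,5,6,7}

Derivation:
Constraint 1 (Y + W = U) on D(Y)={2,4,5,6} D(W)={1,2,4} D(U)={1,3,5,6,7}: U {1,3,5,6,7}->{3,5,6,7}
Constraint 2 (Y + X = W) on D(Y)={2,4,5,6} D(X)={1,2,6} D(W)={1,2,4}: Y {2,4,5,6}->{2}; X {1,2,6}->{2}; W {1,2,4}->{4}
Constraint 3 (Y < U) on D(Y)={2} D(U)={3,5,6,7}: no change
Constraint 4 (Y < X) on D(Y)={2} D(X)={2}: Y {2}->{}; X {2}->{}
So after all 4 constraints: D(U) = {3,5,6,7}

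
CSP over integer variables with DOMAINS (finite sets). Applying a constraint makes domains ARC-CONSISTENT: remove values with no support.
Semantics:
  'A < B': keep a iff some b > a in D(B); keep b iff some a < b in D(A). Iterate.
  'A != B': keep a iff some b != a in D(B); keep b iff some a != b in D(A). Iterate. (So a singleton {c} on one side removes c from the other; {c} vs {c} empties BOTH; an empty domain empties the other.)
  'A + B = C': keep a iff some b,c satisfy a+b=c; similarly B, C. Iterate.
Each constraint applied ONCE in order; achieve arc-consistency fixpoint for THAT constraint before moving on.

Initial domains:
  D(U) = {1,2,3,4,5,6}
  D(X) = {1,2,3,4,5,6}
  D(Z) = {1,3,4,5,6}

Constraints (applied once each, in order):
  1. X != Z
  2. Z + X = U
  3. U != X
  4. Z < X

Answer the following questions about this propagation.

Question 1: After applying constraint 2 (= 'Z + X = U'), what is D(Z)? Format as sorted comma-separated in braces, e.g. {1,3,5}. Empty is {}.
Answer: {1,3,4,5}

Derivation:
Constraint 1 (X != Z) on D(X)={1,2,3,4,5,6} D(Z)={1,3,4,5,6}: no change
Constraint 2 (Z + X = U) on D(Z)={1,3,4,5,6} D(X)={1,2,3,4,5,6} D(U)={1,2,3,4,5,6}: Z {1,3,4,5,6}->{1,3,4,5}; X {1,2,3,4,5,6}->{1,2,3,4,5}; U {1,2,3,4,5,6}->{2,3,4,5,6}
So after constraint 2: D(Z) = {1,3,4,5}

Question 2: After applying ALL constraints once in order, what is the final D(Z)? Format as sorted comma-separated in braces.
Answer: {1,3,4}

Derivation:
Constraint 1 (X != Z) on D(X)={1,2,3,4,5,6} D(Z)={1,3,4,5,6}: no change
Constraint 2 (Z + X = U) on D(Z)={1,3,4,5,6} D(X)={1,2,3,4,5,6} D(U)={1,2,3,4,5,6}: Z {1,3,4,5,6}->{1,3,4,5}; X {1,2,3,4,5,6}->{1,2,3,4,5}; U {1,2,3,4,5,6}->{2,3,4,5,6}
Constraint 3 (U != X) on D(U)={2,3,4,5,6} D(X)={1,2,3,4,5}: no change
Constraint 4 (Z < X) on D(Z)={1,3,4,5} D(X)={1,2,3,4,5}: Z {1,3,4,5}->{1,3,4}; X {1,2,3,4,5}->{2,3,4,5}
So after all 4 constraints: D(Z) = {1,3,4}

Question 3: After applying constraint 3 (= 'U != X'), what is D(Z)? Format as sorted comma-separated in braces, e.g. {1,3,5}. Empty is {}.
Constraint 1 (X != Z) on D(X)={1,2,3,4,5,6} D(Z)={1,3,4,5,6}: no change
Constraint 2 (Z + X = U) on D(Z)={1,3,4,5,6} D(X)={1,2,3,4,5,6} D(U)={1,2,3,4,5,6}: Z {1,3,4,5,6}->{1,3,4,5}; X {1,2,3,4,5,6}->{1,2,3,4,5}; U {1,2,3,4,5,6}->{2,3,4,5,6}
Constraint 3 (U != X) on D(U)={2,3,4,5,6} D(X)={1,2,3,4,5}: no change
So after constraint 3: D(Z) = {1,3,4,5}

Answer: {1,3,4,5}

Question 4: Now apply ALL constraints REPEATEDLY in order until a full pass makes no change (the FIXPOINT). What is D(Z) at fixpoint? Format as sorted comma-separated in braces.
Answer: {1,3,4}

Derivation:
pass 0 (initial): D(Z)={1,3,4,5,6}
pass 1: U {1,2,3,4,5,6}->{2,3,4,5,6}; X {1,2,3,4,5,6}->{2,3,4,5}; Z {1,3,4,5,6}->{1,3,4}
pass 2: U {2,3,4,5,6}->{3,4,5,6}
pass 3: no change
Fixpoint after 3 passes: D(Z) = {1,3,4}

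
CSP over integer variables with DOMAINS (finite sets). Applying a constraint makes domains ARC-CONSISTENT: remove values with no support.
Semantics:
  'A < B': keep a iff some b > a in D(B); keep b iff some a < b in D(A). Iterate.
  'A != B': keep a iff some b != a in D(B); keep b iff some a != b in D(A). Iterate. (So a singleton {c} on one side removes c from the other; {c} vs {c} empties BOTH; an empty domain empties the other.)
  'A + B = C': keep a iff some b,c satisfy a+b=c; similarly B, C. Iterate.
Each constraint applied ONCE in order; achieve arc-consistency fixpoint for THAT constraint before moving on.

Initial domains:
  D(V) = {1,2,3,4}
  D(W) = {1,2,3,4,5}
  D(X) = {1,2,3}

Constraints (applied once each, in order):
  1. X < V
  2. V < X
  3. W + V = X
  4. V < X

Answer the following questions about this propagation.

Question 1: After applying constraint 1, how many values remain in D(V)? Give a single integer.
Answer: 3

Derivation:
Constraint 1 (X < V) on D(X)={1,2,3} D(V)={1,2,3,4}: V {1,2,3,4}->{2,3,4}
So after constraint 1: D(V)={2,3,4}, size = 3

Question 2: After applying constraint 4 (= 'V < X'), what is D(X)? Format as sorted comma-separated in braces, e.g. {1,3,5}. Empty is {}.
Constraint 1 (X < V) on D(X)={1,2,3} D(V)={1,2,3,4}: V {1,2,3,4}->{2,3,4}
Constraint 2 (V < X) on D(V)={2,3,4} D(X)={1,2,3}: V {2,3,4}->{2}; X {1,2,3}->{3}
Constraint 3 (W + V = X) on D(W)={1,2,3,4,5} D(V)={2} D(X)={3}: W {1,2,3,4,5}->{1}
Constraint 4 (V < X) on D(V)={2} D(X)={3}: no change
So after constraint 4: D(X) = {3}

Answer: {3}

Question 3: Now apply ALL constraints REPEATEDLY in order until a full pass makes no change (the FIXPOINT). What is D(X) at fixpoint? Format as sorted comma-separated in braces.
Answer: {}

Derivation:
pass 0 (initial): D(X)={1,2,3}
pass 1: V {1,2,3,4}->{2}; W {1,2,3,4,5}->{1}; X {1,2,3}->{3}
pass 2: V {2}->{}; W {1}->{}; X {3}->{}
pass 3: no change
Fixpoint after 3 passes: D(X) = {}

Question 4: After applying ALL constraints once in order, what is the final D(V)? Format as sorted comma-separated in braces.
Answer: {2}

Derivation:
Constraint 1 (X < V) on D(X)={1,2,3} D(V)={1,2,3,4}: V {1,2,3,4}->{2,3,4}
Constraint 2 (V < X) on D(V)={2,3,4} D(X)={1,2,3}: V {2,3,4}->{2}; X {1,2,3}->{3}
Constraint 3 (W + V = X) on D(W)={1,2,3,4,5} D(V)={2} D(X)={3}: W {1,2,3,4,5}->{1}
Constraint 4 (V < X) on D(V)={2} D(X)={3}: no change
So after all 4 constraints: D(V) = {2}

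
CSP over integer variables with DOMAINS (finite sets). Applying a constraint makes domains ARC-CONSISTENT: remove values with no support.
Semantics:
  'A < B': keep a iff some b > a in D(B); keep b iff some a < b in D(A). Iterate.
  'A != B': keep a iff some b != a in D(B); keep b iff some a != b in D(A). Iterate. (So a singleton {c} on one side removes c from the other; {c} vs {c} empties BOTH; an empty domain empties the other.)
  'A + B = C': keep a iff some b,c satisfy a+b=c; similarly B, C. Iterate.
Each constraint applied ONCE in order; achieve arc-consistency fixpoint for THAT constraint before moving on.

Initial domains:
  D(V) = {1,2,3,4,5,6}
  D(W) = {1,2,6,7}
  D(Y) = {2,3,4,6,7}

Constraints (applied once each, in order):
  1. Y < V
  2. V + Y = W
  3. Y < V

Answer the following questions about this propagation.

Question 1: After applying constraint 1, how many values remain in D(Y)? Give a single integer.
Answer: 3

Derivation:
Constraint 1 (Y < V) on D(Y)={2,3,4,6,7} D(V)={1,2,3,4,5,6}: Y {2,3,4,6,7}->{2,3,4}; V {1,2,3,4,5,6}->{3,4,5,6}
So after constraint 1: D(Y)={2,3,4}, size = 3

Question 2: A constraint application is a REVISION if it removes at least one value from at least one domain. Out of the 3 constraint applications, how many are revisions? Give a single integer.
Constraint 1 (Y < V) on D(Y)={2,3,4,6,7} D(V)={1,2,3,4,5,6}: Y {2,3,4,6,7}->{2,3,4}; V {1,2,3,4,5,6}->{3,4,5,6} => REVISION
Constraint 2 (V + Y = W) on D(V)={3,4,5,6} D(Y)={2,3,4} D(W)={1,2,6,7}: V {3,4,5,6}->{3,4,5}; W {1,2,6,7}->{6,7} => REVISION
Constraint 3 (Y < V) on D(Y)={2,3,4} D(V)={3,4,5}: no change => not a revision
Total revisions = 2

Answer: 2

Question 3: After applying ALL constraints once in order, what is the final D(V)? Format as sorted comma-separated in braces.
Constraint 1 (Y < V) on D(Y)={2,3,4,6,7} D(V)={1,2,3,4,5,6}: Y {2,3,4,6,7}->{2,3,4}; V {1,2,3,4,5,6}->{3,4,5,6}
Constraint 2 (V + Y = W) on D(V)={3,4,5,6} D(Y)={2,3,4} D(W)={1,2,6,7}: V {3,4,5,6}->{3,4,5}; W {1,2,6,7}->{6,7}
Constraint 3 (Y < V) on D(Y)={2,3,4} D(V)={3,4,5}: no change
So after all 3 constraints: D(V) = {3,4,5}

Answer: {3,4,5}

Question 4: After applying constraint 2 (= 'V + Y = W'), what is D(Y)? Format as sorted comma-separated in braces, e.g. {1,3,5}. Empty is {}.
Constraint 1 (Y < V) on D(Y)={2,3,4,6,7} D(V)={1,2,3,4,5,6}: Y {2,3,4,6,7}->{2,3,4}; V {1,2,3,4,5,6}->{3,4,5,6}
Constraint 2 (V + Y = W) on D(V)={3,4,5,6} D(Y)={2,3,4} D(W)={1,2,6,7}: V {3,4,5,6}->{3,4,5}; W {1,2,6,7}->{6,7}
So after constraint 2: D(Y) = {2,3,4}

Answer: {2,3,4}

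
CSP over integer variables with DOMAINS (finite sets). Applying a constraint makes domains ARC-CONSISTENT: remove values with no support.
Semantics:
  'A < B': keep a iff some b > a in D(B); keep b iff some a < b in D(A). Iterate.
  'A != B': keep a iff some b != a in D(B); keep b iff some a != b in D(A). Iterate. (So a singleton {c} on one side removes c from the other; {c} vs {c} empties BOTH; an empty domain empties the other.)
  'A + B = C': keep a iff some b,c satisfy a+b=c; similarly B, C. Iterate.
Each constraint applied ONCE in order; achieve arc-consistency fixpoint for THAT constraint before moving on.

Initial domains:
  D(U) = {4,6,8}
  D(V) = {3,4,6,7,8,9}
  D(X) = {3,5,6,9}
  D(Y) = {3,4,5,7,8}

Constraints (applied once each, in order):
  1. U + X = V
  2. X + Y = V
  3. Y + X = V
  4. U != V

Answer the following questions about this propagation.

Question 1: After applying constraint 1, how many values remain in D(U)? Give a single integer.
Constraint 1 (U + X = V) on D(U)={4,6,8} D(X)={3,5,6,9} D(V)={3,4,6,7,8,9}: U {4,6,8}->{4,6}; X {3,5,6,9}->{3,5}; V {3,4,6,7,8,9}->{7,9}
So after constraint 1: D(U)={4,6}, size = 2

Answer: 2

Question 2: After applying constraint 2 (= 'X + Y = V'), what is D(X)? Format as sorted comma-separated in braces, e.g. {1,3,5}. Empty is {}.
Answer: {3,5}

Derivation:
Constraint 1 (U + X = V) on D(U)={4,6,8} D(X)={3,5,6,9} D(V)={3,4,6,7,8,9}: U {4,6,8}->{4,6}; X {3,5,6,9}->{3,5}; V {3,4,6,7,8,9}->{7,9}
Constraint 2 (X + Y = V) on D(X)={3,5} D(Y)={3,4,5,7,8} D(V)={7,9}: Y {3,4,5,7,8}->{4}
So after constraint 2: D(X) = {3,5}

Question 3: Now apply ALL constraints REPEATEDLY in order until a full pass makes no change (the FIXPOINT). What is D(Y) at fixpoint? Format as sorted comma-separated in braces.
Answer: {4}

Derivation:
pass 0 (initial): D(Y)={3,4,5,7,8}
pass 1: U {4,6,8}->{4,6}; V {3,4,6,7,8,9}->{7,9}; X {3,5,6,9}->{3,5}; Y {3,4,5,7,8}->{4}
pass 2: no change
Fixpoint after 2 passes: D(Y) = {4}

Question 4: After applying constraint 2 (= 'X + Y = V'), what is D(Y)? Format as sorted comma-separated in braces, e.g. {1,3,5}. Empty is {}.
Answer: {4}

Derivation:
Constraint 1 (U + X = V) on D(U)={4,6,8} D(X)={3,5,6,9} D(V)={3,4,6,7,8,9}: U {4,6,8}->{4,6}; X {3,5,6,9}->{3,5}; V {3,4,6,7,8,9}->{7,9}
Constraint 2 (X + Y = V) on D(X)={3,5} D(Y)={3,4,5,7,8} D(V)={7,9}: Y {3,4,5,7,8}->{4}
So after constraint 2: D(Y) = {4}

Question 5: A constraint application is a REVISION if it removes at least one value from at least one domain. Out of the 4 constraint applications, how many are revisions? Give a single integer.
Answer: 2

Derivation:
Constraint 1 (U + X = V) on D(U)={4,6,8} D(X)={3,5,6,9} D(V)={3,4,6,7,8,9}: U {4,6,8}->{4,6}; X {3,5,6,9}->{3,5}; V {3,4,6,7,8,9}->{7,9} => REVISION
Constraint 2 (X + Y = V) on D(X)={3,5} D(Y)={3,4,5,7,8} D(V)={7,9}: Y {3,4,5,7,8}->{4} => REVISION
Constraint 3 (Y + X = V) on D(Y)={4} D(X)={3,5} D(V)={7,9}: no change => not a revision
Constraint 4 (U != V) on D(U)={4,6} D(V)={7,9}: no change => not a revision
Total revisions = 2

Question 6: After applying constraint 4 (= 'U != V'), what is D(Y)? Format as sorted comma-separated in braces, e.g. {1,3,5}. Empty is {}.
Answer: {4}

Derivation:
Constraint 1 (U + X = V) on D(U)={4,6,8} D(X)={3,5,6,9} D(V)={3,4,6,7,8,9}: U {4,6,8}->{4,6}; X {3,5,6,9}->{3,5}; V {3,4,6,7,8,9}->{7,9}
Constraint 2 (X + Y = V) on D(X)={3,5} D(Y)={3,4,5,7,8} D(V)={7,9}: Y {3,4,5,7,8}->{4}
Constraint 3 (Y + X = V) on D(Y)={4} D(X)={3,5} D(V)={7,9}: no change
Constraint 4 (U != V) on D(U)={4,6} D(V)={7,9}: no change
So after constraint 4: D(Y) = {4}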